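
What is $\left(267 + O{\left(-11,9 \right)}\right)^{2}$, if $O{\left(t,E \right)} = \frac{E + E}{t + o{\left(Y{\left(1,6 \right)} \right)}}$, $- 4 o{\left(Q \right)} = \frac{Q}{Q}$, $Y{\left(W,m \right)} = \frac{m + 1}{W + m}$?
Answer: $\frac{1760929}{25} \approx 70437.0$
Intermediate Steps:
$Y{\left(W,m \right)} = \frac{1 + m}{W + m}$
$o{\left(Q \right)} = - \frac{1}{4}$ ($o{\left(Q \right)} = - \frac{Q \frac{1}{Q}}{4} = \left(- \frac{1}{4}\right) 1 = - \frac{1}{4}$)
$O{\left(t,E \right)} = \frac{2 E}{- \frac{1}{4} + t}$ ($O{\left(t,E \right)} = \frac{E + E}{t - \frac{1}{4}} = \frac{2 E}{- \frac{1}{4} + t}$)
$\left(267 + O{\left(-11,9 \right)}\right)^{2} = \left(267 + 8 \cdot 9 \frac{1}{-1 + 4 \left(-11\right)}\right)^{2} = \left(267 + 8 \cdot 9 \frac{1}{-1 - 44}\right)^{2} = \left(267 + 8 \cdot 9 \frac{1}{-45}\right)^{2} = \left(267 + 8 \cdot 9 \left(- \frac{1}{45}\right)\right)^{2} = \left(267 - \frac{8}{5}\right)^{2} = \left(\frac{1327}{5}\right)^{2} = \frac{1760929}{25}$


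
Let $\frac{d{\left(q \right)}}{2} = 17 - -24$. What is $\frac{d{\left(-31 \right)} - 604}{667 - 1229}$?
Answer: $\frac{261}{281} \approx 0.92883$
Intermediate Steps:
$d{\left(q \right)} = 82$ ($d{\left(q \right)} = 2 \left(17 - -24\right) = 2 \left(17 + 24\right) = 2 \cdot 41 = 82$)
$\frac{d{\left(-31 \right)} - 604}{667 - 1229} = \frac{82 - 604}{667 - 1229} = - \frac{522}{-562} = \left(-522\right) \left(- \frac{1}{562}\right) = \frac{261}{281}$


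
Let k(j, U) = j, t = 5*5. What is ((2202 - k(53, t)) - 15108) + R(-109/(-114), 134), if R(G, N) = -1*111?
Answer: -13070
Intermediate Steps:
t = 25
R(G, N) = -111
((2202 - k(53, t)) - 15108) + R(-109/(-114), 134) = ((2202 - 1*53) - 15108) - 111 = ((2202 - 53) - 15108) - 111 = (2149 - 15108) - 111 = -12959 - 111 = -13070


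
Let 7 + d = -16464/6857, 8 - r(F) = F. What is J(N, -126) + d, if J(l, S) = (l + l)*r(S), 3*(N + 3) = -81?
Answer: -55194743/6857 ≈ -8049.4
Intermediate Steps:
N = -30 (N = -3 + (⅓)*(-81) = -3 - 27 = -30)
r(F) = 8 - F
J(l, S) = 2*l*(8 - S) (J(l, S) = (l + l)*(8 - S) = (2*l)*(8 - S) = 2*l*(8 - S))
d = -64463/6857 (d = -7 - 16464/6857 = -64463/6857 ≈ -9.4010)
J(N, -126) + d = 2*(-30)*(8 - 1*(-126)) - 64463/6857 = 2*(-30)*(8 + 126) - 64463/6857 = 2*(-30)*134 - 64463/6857 = -8040 - 64463/6857 = -55194743/6857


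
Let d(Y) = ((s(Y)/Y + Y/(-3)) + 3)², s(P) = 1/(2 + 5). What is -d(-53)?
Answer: -528954001/1238769 ≈ -427.00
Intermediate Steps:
s(P) = ⅐ (s(P) = 1/7 = ⅐)
d(Y) = (3 - Y/3 + 1/(7*Y))² (d(Y) = ((1/(7*Y) + Y/(-3)) + 3)² = ((1/(7*Y) + Y*(-⅓)) + 3)² = ((1/(7*Y) - Y/3) + 3)² = ((-Y/3 + 1/(7*Y)) + 3)² = (3 - Y/3 + 1/(7*Y))²)
-d(-53) = -(3 - 7*(-53)² + 63*(-53))²/(441*(-53)²) = -(3 - 7*2809 - 3339)²/(441*2809) = -(3 - 19663 - 3339)²/(441*2809) = -(-22999)²/(441*2809) = -528954001/(441*2809) = -1*528954001/1238769 = -528954001/1238769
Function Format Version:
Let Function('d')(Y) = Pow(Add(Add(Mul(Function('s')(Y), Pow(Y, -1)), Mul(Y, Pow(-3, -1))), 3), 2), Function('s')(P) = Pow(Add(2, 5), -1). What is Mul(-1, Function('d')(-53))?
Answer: Rational(-528954001, 1238769) ≈ -427.00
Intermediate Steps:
Function('s')(P) = Rational(1, 7) (Function('s')(P) = Pow(7, -1) = Rational(1, 7))
Function('d')(Y) = Pow(Add(3, Mul(Rational(-1, 3), Y), Mul(Rational(1, 7), Pow(Y, -1))), 2) (Function('d')(Y) = Pow(Add(Add(Mul(Rational(1, 7), Pow(Y, -1)), Mul(Y, Pow(-3, -1))), 3), 2) = Pow(Add(Add(Mul(Rational(1, 7), Pow(Y, -1)), Mul(Y, Rational(-1, 3))), 3), 2) = Pow(Add(Add(Mul(Rational(1, 7), Pow(Y, -1)), Mul(Rational(-1, 3), Y)), 3), 2) = Pow(Add(Add(Mul(Rational(-1, 3), Y), Mul(Rational(1, 7), Pow(Y, -1))), 3), 2) = Pow(Add(3, Mul(Rational(-1, 3), Y), Mul(Rational(1, 7), Pow(Y, -1))), 2))
Mul(-1, Function('d')(-53)) = Mul(-1, Mul(Rational(1, 441), Pow(-53, -2), Pow(Add(3, Mul(-7, Pow(-53, 2)), Mul(63, -53)), 2))) = Mul(-1, Mul(Rational(1, 441), Rational(1, 2809), Pow(Add(3, Mul(-7, 2809), -3339), 2))) = Mul(-1, Mul(Rational(1, 441), Rational(1, 2809), Pow(Add(3, -19663, -3339), 2))) = Mul(-1, Mul(Rational(1, 441), Rational(1, 2809), Pow(-22999, 2))) = Mul(-1, Mul(Rational(1, 441), Rational(1, 2809), 528954001)) = Mul(-1, Rational(528954001, 1238769)) = Rational(-528954001, 1238769)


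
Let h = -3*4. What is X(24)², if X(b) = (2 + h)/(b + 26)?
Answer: 1/25 ≈ 0.040000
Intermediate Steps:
h = -12
X(b) = -10/(26 + b) (X(b) = (2 - 12)/(b + 26) = -10/(26 + b))
X(24)² = (-10/(26 + 24))² = (-10/50)² = (-10*1/50)² = (-⅕)² = 1/25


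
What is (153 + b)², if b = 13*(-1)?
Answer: 19600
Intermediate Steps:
b = -13
(153 + b)² = (153 - 13)² = 140² = 19600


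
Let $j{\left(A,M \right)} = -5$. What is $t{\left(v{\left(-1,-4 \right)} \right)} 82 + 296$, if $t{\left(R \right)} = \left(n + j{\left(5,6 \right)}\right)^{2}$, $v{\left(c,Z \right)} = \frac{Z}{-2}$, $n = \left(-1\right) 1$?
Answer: $3248$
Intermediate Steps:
$n = -1$
$v{\left(c,Z \right)} = - \frac{Z}{2}$ ($v{\left(c,Z \right)} = Z \left(- \frac{1}{2}\right) = - \frac{Z}{2}$)
$t{\left(R \right)} = 36$ ($t{\left(R \right)} = \left(-1 - 5\right)^{2} = \left(-6\right)^{2} = 36$)
$t{\left(v{\left(-1,-4 \right)} \right)} 82 + 296 = 36 \cdot 82 + 296 = 2952 + 296 = 3248$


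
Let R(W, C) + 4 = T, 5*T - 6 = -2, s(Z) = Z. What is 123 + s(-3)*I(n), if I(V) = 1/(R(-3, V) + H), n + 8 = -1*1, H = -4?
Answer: 1481/12 ≈ 123.42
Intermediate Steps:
T = ⅘ (T = 6/5 + (⅕)*(-2) = 6/5 - ⅖ = ⅘ ≈ 0.80000)
R(W, C) = -16/5 (R(W, C) = -4 + ⅘ = -16/5)
n = -9 (n = -8 - 1*1 = -8 - 1 = -9)
I(V) = -5/36 (I(V) = 1/(-16/5 - 4) = 1/(-36/5) = -5/36)
123 + s(-3)*I(n) = 123 - 3*(-5/36) = 123 + 5/12 = 1481/12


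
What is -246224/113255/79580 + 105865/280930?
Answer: 47703719162509/126598757329850 ≈ 0.37681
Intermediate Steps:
-246224/113255/79580 + 105865/280930 = -246224*1/113255*(1/79580) + 105865*(1/280930) = -246224/113255*1/79580 + 21173/56186 = -61556/2253208225 + 21173/56186 = 47703719162509/126598757329850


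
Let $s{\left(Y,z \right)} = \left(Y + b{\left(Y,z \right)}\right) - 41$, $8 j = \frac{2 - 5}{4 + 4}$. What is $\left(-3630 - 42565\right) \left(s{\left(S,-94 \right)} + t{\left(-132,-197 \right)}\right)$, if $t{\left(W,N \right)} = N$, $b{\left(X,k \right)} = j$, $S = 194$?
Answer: $\frac{130223705}{64} \approx 2.0347 \cdot 10^{6}$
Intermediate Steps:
$j = - \frac{3}{64}$ ($j = \frac{\left(2 - 5\right) \frac{1}{4 + 4}}{8} = \frac{\left(-3\right) \frac{1}{8}}{8} = \frac{1}{8} \left(- \frac{3}{8}\right) = - \frac{3}{64} \approx -0.046875$)
$b{\left(X,k \right)} = - \frac{3}{64}$
$s{\left(Y,z \right)} = - \frac{2627}{64} + Y$ ($s{\left(Y,z \right)} = \left(Y - \frac{3}{64}\right) - 41 = \left(- \frac{3}{64} + Y\right) - 41 = - \frac{2627}{64} + Y$)
$\left(-3630 - 42565\right) \left(s{\left(S,-94 \right)} + t{\left(-132,-197 \right)}\right) = \left(-3630 - 42565\right) \left(\left(- \frac{2627}{64} + 194\right) - 197\right) = - 46195 \left(\frac{9789}{64} - 197\right) = \left(-46195\right) \left(- \frac{2819}{64}\right) = \frac{130223705}{64}$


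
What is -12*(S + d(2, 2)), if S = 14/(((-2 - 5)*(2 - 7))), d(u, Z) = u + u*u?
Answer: -384/5 ≈ -76.800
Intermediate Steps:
d(u, Z) = u + u²
S = ⅖ (S = 14/((-7*(-5))) = 14/35 = 14*(1/35) = ⅖ ≈ 0.40000)
-12*(S + d(2, 2)) = -12*(⅖ + 2*(1 + 2)) = -12*(⅖ + 2*3) = -12*(⅖ + 6) = -12*32/5 = -384/5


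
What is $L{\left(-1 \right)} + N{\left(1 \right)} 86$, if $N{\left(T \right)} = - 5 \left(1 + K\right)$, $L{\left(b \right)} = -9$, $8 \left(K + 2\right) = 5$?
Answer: $\frac{609}{4} \approx 152.25$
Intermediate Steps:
$K = - \frac{11}{8}$ ($K = -2 + \frac{1}{8} \cdot 5 = -2 + \frac{5}{8} = - \frac{11}{8} \approx -1.375$)
$N{\left(T \right)} = \frac{15}{8}$ ($N{\left(T \right)} = - 5 \left(1 - \frac{11}{8}\right) = \left(-5\right) \left(- \frac{3}{8}\right) = \frac{15}{8}$)
$L{\left(-1 \right)} + N{\left(1 \right)} 86 = -9 + \frac{15}{8} \cdot 86 = -9 + \frac{645}{4} = \frac{609}{4}$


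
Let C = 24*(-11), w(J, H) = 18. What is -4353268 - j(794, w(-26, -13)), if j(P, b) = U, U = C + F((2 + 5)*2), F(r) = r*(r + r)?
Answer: -4353396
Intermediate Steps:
C = -264
F(r) = 2*r² (F(r) = r*(2*r) = 2*r²)
U = 128 (U = -264 + 2*((2 + 5)*2)² = -264 + 2*(7*2)² = -264 + 2*14² = -264 + 2*196 = -264 + 392 = 128)
j(P, b) = 128
-4353268 - j(794, w(-26, -13)) = -4353268 - 1*128 = -4353268 - 128 = -4353396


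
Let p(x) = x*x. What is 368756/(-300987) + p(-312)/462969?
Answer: -402915436/397001853 ≈ -1.0149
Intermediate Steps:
p(x) = x²
368756/(-300987) + p(-312)/462969 = 368756/(-300987) + (-312)²/462969 = 368756*(-1/300987) + 97344*(1/462969) = -368756/300987 + 832/3957 = -402915436/397001853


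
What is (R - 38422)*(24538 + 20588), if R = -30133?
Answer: -3093612930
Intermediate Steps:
(R - 38422)*(24538 + 20588) = (-30133 - 38422)*(24538 + 20588) = -68555*45126 = -3093612930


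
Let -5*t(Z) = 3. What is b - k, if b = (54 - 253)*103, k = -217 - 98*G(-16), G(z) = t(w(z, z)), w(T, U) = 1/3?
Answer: -101694/5 ≈ -20339.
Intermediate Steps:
w(T, U) = ⅓
t(Z) = -⅗ (t(Z) = -⅕*3 = -⅗)
G(z) = -⅗
k = -791/5 (k = -217 - 98*(-⅗) = -217 + 294/5 = -791/5 ≈ -158.20)
b = -20497 (b = -199*103 = -20497)
b - k = -20497 - 1*(-791/5) = -20497 + 791/5 = -101694/5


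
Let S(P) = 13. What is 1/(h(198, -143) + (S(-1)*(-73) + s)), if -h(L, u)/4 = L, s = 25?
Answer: -1/1716 ≈ -0.00058275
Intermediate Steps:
h(L, u) = -4*L
1/(h(198, -143) + (S(-1)*(-73) + s)) = 1/(-4*198 + (13*(-73) + 25)) = 1/(-792 + (-949 + 25)) = 1/(-792 - 924) = 1/(-1716) = -1/1716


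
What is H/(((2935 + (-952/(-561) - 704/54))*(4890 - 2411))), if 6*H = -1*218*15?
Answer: -161865/2152582633 ≈ -7.5196e-5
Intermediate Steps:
H = -545 (H = (-1*218*15)/6 = (-218*15)/6 = (⅙)*(-3270) = -545)
H/(((2935 + (-952/(-561) - 704/54))*(4890 - 2411))) = -545*1/((2935 + (-952/(-561) - 704/54))*(4890 - 2411)) = -545*1/(2479*(2935 + (-952*(-1/561) - 704*1/54))) = -545*1/(2479*(2935 + (56/33 - 352/27))) = -545*1/(2479*(2935 - 3368/297)) = -545/((868327/297)*2479) = -545/2152582633/297 = -545*297/2152582633 = -161865/2152582633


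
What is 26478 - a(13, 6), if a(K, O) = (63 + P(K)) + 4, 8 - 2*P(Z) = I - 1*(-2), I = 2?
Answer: 26409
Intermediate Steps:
P(Z) = 2 (P(Z) = 4 - (2 - 1*(-2))/2 = 4 - (2 + 2)/2 = 4 - ½*4 = 4 - 2 = 2)
a(K, O) = 69 (a(K, O) = (63 + 2) + 4 = 65 + 4 = 69)
26478 - a(13, 6) = 26478 - 1*69 = 26478 - 69 = 26409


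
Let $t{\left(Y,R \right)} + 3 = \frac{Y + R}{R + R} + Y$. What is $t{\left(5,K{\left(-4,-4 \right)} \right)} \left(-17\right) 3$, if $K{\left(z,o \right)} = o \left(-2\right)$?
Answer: $- \frac{2295}{16} \approx -143.44$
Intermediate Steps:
$K{\left(z,o \right)} = - 2 o$
$t{\left(Y,R \right)} = -3 + Y + \frac{R + Y}{2 R}$ ($t{\left(Y,R \right)} = -3 + \left(\frac{Y + R}{R + R} + Y\right) = -3 + \left(\frac{R + Y}{2 R} + Y\right) = -3 + \left(Y + \frac{R + Y}{2 R}\right) = -3 + Y + \frac{R + Y}{2 R}$)
$t{\left(5,K{\left(-4,-4 \right)} \right)} \left(-17\right) 3 = \left(- \frac{5}{2} + 5 + \frac{1}{2} \cdot 5 \frac{1}{\left(-2\right) \left(-4\right)}\right) \left(-17\right) 3 = \left(- \frac{5}{2} + 5 + \frac{1}{2} \cdot 5 \cdot \frac{1}{8}\right) \left(-17\right) 3 = \left(- \frac{5}{2} + 5 + \frac{5}{16}\right) \left(-17\right) 3 = \frac{45}{16} \left(-17\right) 3 = \left(- \frac{765}{16}\right) 3 = - \frac{2295}{16}$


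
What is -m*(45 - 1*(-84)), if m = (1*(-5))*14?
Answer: 9030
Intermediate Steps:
m = -70 (m = -5*14 = -70)
-m*(45 - 1*(-84)) = -(-70)*(45 - 1*(-84)) = -(-70)*(45 + 84) = -(-70)*129 = -1*(-9030) = 9030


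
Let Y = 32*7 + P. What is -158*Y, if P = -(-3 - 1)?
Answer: -36024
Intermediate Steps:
P = 4 (P = -1*(-4) = 4)
Y = 228 (Y = 32*7 + 4 = 224 + 4 = 228)
-158*Y = -158*228 = -36024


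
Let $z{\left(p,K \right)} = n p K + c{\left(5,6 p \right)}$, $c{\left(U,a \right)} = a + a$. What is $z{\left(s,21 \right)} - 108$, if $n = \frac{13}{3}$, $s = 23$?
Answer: $2261$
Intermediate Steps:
$c{\left(U,a \right)} = 2 a$
$n = \frac{13}{3}$ ($n = 13 \cdot \frac{1}{3} = \frac{13}{3} \approx 4.3333$)
$z{\left(p,K \right)} = 12 p + \frac{13 K p}{3}$ ($z{\left(p,K \right)} = \frac{13 p}{3} K + 2 \cdot 6 p = \frac{13 K p}{3} + 12 p = 12 p + \frac{13 K p}{3}$)
$z{\left(s,21 \right)} - 108 = \frac{1}{3} \cdot 23 \left(36 + 13 \cdot 21\right) - 108 = \frac{1}{3} \cdot 23 \left(36 + 273\right) - 108 = \frac{1}{3} \cdot 23 \cdot 309 - 108 = 2369 - 108 = 2261$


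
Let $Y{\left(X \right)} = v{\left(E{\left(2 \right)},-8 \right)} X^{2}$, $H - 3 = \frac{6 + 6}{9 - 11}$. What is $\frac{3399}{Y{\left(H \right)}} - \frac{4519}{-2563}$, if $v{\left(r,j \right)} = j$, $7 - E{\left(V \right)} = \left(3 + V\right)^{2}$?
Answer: $- \frac{2795423}{61512} \approx -45.445$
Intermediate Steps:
$E{\left(V \right)} = 7 - \left(3 + V\right)^{2}$
$H = -3$ ($H = 3 + \frac{6 + 6}{9 - 11} = 3 + \frac{12}{-2} = 3 + 12 \left(- \frac{1}{2}\right) = 3 - 6 = -3$)
$Y{\left(X \right)} = - 8 X^{2}$
$\frac{3399}{Y{\left(H \right)}} - \frac{4519}{-2563} = \frac{3399}{\left(-8\right) \left(-3\right)^{2}} - \frac{4519}{-2563} = \frac{3399}{\left(-8\right) 9} - - \frac{4519}{2563} = \frac{3399}{-72} + \frac{4519}{2563} = 3399 \left(- \frac{1}{72}\right) + \frac{4519}{2563} = - \frac{1133}{24} + \frac{4519}{2563} = - \frac{2795423}{61512}$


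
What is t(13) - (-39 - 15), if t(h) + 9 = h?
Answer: 58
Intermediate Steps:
t(h) = -9 + h
t(13) - (-39 - 15) = (-9 + 13) - (-39 - 15) = 4 - 1*(-54) = 4 + 54 = 58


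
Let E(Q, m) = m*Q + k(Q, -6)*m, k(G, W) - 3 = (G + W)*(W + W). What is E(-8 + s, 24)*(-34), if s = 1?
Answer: -124032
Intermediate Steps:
k(G, W) = 3 + 2*W*(G + W) (k(G, W) = 3 + (G + W)*(W + W) = 3 + (G + W)*(2*W) = 3 + 2*W*(G + W))
E(Q, m) = Q*m + m*(75 - 12*Q) (E(Q, m) = m*Q + (3 + 2*(-6)**2 + 2*Q*(-6))*m = Q*m + (3 + 2*36 - 12*Q)*m = Q*m + (3 + 72 - 12*Q)*m = Q*m + (75 - 12*Q)*m = Q*m + m*(75 - 12*Q))
E(-8 + s, 24)*(-34) = (24*(75 - 11*(-8 + 1)))*(-34) = (24*(75 - 11*(-7)))*(-34) = (24*(75 + 77))*(-34) = (24*152)*(-34) = 3648*(-34) = -124032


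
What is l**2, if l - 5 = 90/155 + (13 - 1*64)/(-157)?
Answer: 826102564/23687689 ≈ 34.875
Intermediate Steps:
l = 28742/4867 (l = 5 + (90/155 + (13 - 1*64)/(-157)) = 5 + (90*(1/155) + (13 - 64)*(-1/157)) = 5 + (18/31 - 51*(-1/157)) = 5 + (18/31 + 51/157) = 5 + 4407/4867 = 28742/4867 ≈ 5.9055)
l**2 = (28742/4867)**2 = 826102564/23687689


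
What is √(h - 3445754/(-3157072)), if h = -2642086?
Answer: I*√3111287102841374/34316 ≈ 1625.4*I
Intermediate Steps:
√(h - 3445754/(-3157072)) = √(-2642086 - 3445754/(-3157072)) = √(-2642086 - 3445754*(-1/3157072)) = √(-2642086 + 1722877/1578536) = √(-4170626143219/1578536) = I*√3111287102841374/34316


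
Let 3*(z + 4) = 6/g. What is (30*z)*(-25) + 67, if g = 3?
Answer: 2567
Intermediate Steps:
z = -10/3 (z = -4 + (6/3)/3 = -4 + (6*(⅓))/3 = -4 + (⅓)*2 = -4 + ⅔ = -10/3 ≈ -3.3333)
(30*z)*(-25) + 67 = (30*(-10/3))*(-25) + 67 = -100*(-25) + 67 = 2500 + 67 = 2567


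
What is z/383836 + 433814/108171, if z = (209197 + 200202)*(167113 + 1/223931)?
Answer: 414316145366018320735/2324399522847759 ≈ 1.7825e+5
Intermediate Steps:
z = 15320439803136396/223931 (z = 409399*(167113 + 1/223931) = 409399*(37421781204/223931) = 15320439803136396/223931 ≈ 6.8416e+10)
z/383836 + 433814/108171 = (15320439803136396/223931)/383836 + 433814/108171 = (15320439803136396/223931)*(1/383836) + 433814*(1/108171) = 3830109950784099/21488194829 + 433814/108171 = 414316145366018320735/2324399522847759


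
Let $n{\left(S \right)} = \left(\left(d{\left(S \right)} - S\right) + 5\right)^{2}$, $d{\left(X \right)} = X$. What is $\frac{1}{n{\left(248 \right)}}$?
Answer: $\frac{1}{25} \approx 0.04$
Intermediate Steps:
$n{\left(S \right)} = 25$ ($n{\left(S \right)} = \left(\left(S - S\right) + 5\right)^{2} = \left(0 + 5\right)^{2} = 5^{2} = 25$)
$\frac{1}{n{\left(248 \right)}} = \frac{1}{25}$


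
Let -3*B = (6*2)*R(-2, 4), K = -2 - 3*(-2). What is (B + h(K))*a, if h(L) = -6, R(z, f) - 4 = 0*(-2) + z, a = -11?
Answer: 154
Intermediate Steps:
K = 4 (K = -2 + 6 = 4)
R(z, f) = 4 + z (R(z, f) = 4 + (0*(-2) + z) = 4 + (0 + z) = 4 + z)
B = -8 (B = -6*2*(4 - 2)/3 = -4*2 = -1/3*24 = -8)
(B + h(K))*a = (-8 - 6)*(-11) = -14*(-11) = 154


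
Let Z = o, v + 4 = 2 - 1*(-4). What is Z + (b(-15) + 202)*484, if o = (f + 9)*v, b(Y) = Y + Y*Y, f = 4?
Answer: 199434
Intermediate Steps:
v = 2 (v = -4 + (2 - 1*(-4)) = -4 + (2 + 4) = -4 + 6 = 2)
b(Y) = Y + Y**2
o = 26 (o = (4 + 9)*2 = 13*2 = 26)
Z = 26
Z + (b(-15) + 202)*484 = 26 + (-15*(1 - 15) + 202)*484 = 26 + (-15*(-14) + 202)*484 = 26 + (210 + 202)*484 = 26 + 412*484 = 26 + 199408 = 199434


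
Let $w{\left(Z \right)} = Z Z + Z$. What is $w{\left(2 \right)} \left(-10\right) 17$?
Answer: $-1020$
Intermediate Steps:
$w{\left(Z \right)} = Z + Z^{2}$ ($w{\left(Z \right)} = Z^{2} + Z = Z + Z^{2}$)
$w{\left(2 \right)} \left(-10\right) 17 = 2 \left(1 + 2\right) \left(-10\right) 17 = 2 \cdot 3 \left(-10\right) 17 = 6 \left(-10\right) 17 = \left(-60\right) 17 = -1020$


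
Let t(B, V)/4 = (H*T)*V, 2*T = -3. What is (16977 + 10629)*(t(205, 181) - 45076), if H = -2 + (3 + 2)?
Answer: -1334308404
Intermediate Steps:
H = 3 (H = -2 + 5 = 3)
T = -3/2 (T = (½)*(-3) = -3/2 ≈ -1.5000)
t(B, V) = -18*V (t(B, V) = 4*((3*(-3/2))*V) = 4*(-9*V/2) = -18*V)
(16977 + 10629)*(t(205, 181) - 45076) = (16977 + 10629)*(-18*181 - 45076) = 27606*(-3258 - 45076) = 27606*(-48334) = -1334308404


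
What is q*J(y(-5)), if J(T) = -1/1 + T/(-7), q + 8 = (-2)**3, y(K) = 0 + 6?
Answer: 208/7 ≈ 29.714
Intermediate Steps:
y(K) = 6
q = -16 (q = -8 + (-2)**3 = -8 - 8 = -16)
J(T) = -1 - T/7 (J(T) = -1*1 + T*(-1/7) = -1 - T/7)
q*J(y(-5)) = -16*(-1 - 1/7*6) = -16*(-1 - 6/7) = -16*(-13/7) = 208/7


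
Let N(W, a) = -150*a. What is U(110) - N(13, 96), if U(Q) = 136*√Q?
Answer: 14400 + 136*√110 ≈ 15826.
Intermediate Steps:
U(110) - N(13, 96) = 136*√110 - (-150)*96 = 136*√110 - 1*(-14400) = 136*√110 + 14400 = 14400 + 136*√110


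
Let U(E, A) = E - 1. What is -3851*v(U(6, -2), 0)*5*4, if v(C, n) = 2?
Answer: -154040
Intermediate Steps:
U(E, A) = -1 + E
-3851*v(U(6, -2), 0)*5*4 = -3851*2*5*4 = -38510*4 = -3851*40 = -154040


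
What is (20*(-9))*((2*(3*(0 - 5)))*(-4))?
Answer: -21600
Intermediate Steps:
(20*(-9))*((2*(3*(0 - 5)))*(-4)) = -180*2*(3*(-5))*(-4) = -180*2*(-15)*(-4) = -(-5400)*(-4) = -180*120 = -21600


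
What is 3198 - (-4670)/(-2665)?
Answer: 1703600/533 ≈ 3196.2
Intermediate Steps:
3198 - (-4670)/(-2665) = 3198 - (-4670)*(-1)/2665 = 3198 - 1*934/533 = 3198 - 934/533 = 1703600/533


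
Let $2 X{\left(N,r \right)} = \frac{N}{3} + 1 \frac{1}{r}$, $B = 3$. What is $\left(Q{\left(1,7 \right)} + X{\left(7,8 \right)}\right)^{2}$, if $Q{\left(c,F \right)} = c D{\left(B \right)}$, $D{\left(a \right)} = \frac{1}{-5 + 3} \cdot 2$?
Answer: $\frac{121}{2304} \approx 0.052517$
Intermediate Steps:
$D{\left(a \right)} = -1$ ($D{\left(a \right)} = \frac{1}{-2} \cdot 2 = \left(- \frac{1}{2}\right) 2 = -1$)
$Q{\left(c,F \right)} = - c$ ($Q{\left(c,F \right)} = c \left(-1\right) = - c$)
$X{\left(N,r \right)} = \frac{1}{2 r} + \frac{N}{6}$ ($X{\left(N,r \right)} = \frac{\frac{N}{3} + 1 \frac{1}{r}}{2} = \frac{N \frac{1}{3} + \frac{1}{r}}{2} = \frac{\frac{N}{3} + \frac{1}{r}}{2} = \frac{\frac{1}{r} + \frac{N}{3}}{2} = \frac{1}{2 r} + \frac{N}{6}$)
$\left(Q{\left(1,7 \right)} + X{\left(7,8 \right)}\right)^{2} = \left(\left(-1\right) 1 + \frac{3 + 7 \cdot 8}{6 \cdot 8}\right)^{2} = \left(-1 + \frac{1}{6} \cdot \frac{1}{8} \left(3 + 56\right)\right)^{2} = \left(-1 + \frac{1}{6} \cdot \frac{1}{8} \cdot 59\right)^{2} = \left(-1 + \frac{59}{48}\right)^{2} = \left(\frac{11}{48}\right)^{2} = \frac{121}{2304}$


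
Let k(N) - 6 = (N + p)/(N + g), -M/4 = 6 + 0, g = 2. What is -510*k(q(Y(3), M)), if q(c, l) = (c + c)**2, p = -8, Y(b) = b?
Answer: -65280/19 ≈ -3435.8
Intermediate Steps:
M = -24 (M = -4*(6 + 0) = -4*6 = -24)
q(c, l) = 4*c**2 (q(c, l) = (2*c)**2 = 4*c**2)
k(N) = 6 + (-8 + N)/(2 + N) (k(N) = 6 + (N - 8)/(N + 2) = 6 + (-8 + N)/(2 + N))
-510*k(q(Y(3), M)) = -510*(4 + 7*(4*3**2))/(2 + 4*3**2) = -510*(4 + 7*(4*9))/(2 + 4*9) = -510*(4 + 7*36)/(2 + 36) = -510*(4 + 252)/38 = -255*256/19 = -510*128/19 = -65280/19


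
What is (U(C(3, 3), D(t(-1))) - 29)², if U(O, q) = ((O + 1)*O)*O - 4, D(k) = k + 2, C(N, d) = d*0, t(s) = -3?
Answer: 1089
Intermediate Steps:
C(N, d) = 0
D(k) = 2 + k
U(O, q) = -4 + O²*(1 + O) (U(O, q) = ((1 + O)*O)*O - 4 = (O*(1 + O))*O - 4 = O²*(1 + O) - 4 = -4 + O²*(1 + O))
(U(C(3, 3), D(t(-1))) - 29)² = ((-4 + 0² + 0³) - 29)² = ((-4 + 0 + 0) - 29)² = (-4 - 29)² = (-33)² = 1089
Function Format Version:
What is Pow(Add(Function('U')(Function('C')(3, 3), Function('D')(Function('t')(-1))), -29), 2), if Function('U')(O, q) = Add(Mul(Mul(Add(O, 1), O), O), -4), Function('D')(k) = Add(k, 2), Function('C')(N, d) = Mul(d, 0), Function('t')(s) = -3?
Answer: 1089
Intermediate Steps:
Function('C')(N, d) = 0
Function('D')(k) = Add(2, k)
Function('U')(O, q) = Add(-4, Mul(Pow(O, 2), Add(1, O))) (Function('U')(O, q) = Add(Mul(Mul(Add(1, O), O), O), -4) = Add(Mul(Mul(O, Add(1, O)), O), -4) = Add(Mul(Pow(O, 2), Add(1, O)), -4) = Add(-4, Mul(Pow(O, 2), Add(1, O))))
Pow(Add(Function('U')(Function('C')(3, 3), Function('D')(Function('t')(-1))), -29), 2) = Pow(Add(Add(-4, Pow(0, 2), Pow(0, 3)), -29), 2) = Pow(Add(Add(-4, 0, 0), -29), 2) = Pow(Add(-4, -29), 2) = Pow(-33, 2) = 1089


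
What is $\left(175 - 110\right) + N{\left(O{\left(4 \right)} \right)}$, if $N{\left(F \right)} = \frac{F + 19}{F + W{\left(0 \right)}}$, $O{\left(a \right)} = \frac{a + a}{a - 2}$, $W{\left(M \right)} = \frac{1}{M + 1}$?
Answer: $\frac{348}{5} \approx 69.6$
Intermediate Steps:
$W{\left(M \right)} = \frac{1}{1 + M}$
$O{\left(a \right)} = \frac{2 a}{-2 + a}$
$N{\left(F \right)} = \frac{19 + F}{1 + F}$ ($N{\left(F \right)} = \frac{F + 19}{F + \frac{1}{1 + 0}} = \frac{19 + F}{F + 1^{-1}} = \frac{19 + F}{F + 1} = \frac{19 + F}{1 + F}$)
$\left(175 - 110\right) + N{\left(O{\left(4 \right)} \right)} = \left(175 - 110\right) + \frac{19 + 2 \cdot 4 \frac{1}{-2 + 4}}{1 + 2 \cdot 4 \frac{1}{-2 + 4}} = \left(175 - 110\right) + \frac{19 + 2 \cdot 4 \cdot \frac{1}{2}}{1 + 2 \cdot 4 \cdot \frac{1}{2}} = 65 + \frac{19 + 2 \cdot 4 \cdot \frac{1}{2}}{1 + 2 \cdot 4 \cdot \frac{1}{2}} = 65 + \frac{19 + 4}{1 + 4} = 65 + \frac{1}{5} \cdot 23 = 65 + \frac{23}{5} = \frac{348}{5}$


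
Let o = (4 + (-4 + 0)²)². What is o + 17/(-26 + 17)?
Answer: 3583/9 ≈ 398.11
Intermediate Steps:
o = 400 (o = (4 + (-4)²)² = (4 + 16)² = 20² = 400)
o + 17/(-26 + 17) = 400 + 17/(-26 + 17) = 400 + 17/(-9) = 400 - ⅑*17 = 400 - 17/9 = 3583/9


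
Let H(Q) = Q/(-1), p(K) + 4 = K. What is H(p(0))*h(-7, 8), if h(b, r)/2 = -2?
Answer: -16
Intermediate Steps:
h(b, r) = -4 (h(b, r) = 2*(-2) = -4)
p(K) = -4 + K
H(Q) = -Q (H(Q) = Q*(-1) = -Q)
H(p(0))*h(-7, 8) = -(-4 + 0)*(-4) = -1*(-4)*(-4) = 4*(-4) = -16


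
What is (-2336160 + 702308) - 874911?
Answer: -2508763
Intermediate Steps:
(-2336160 + 702308) - 874911 = -1633852 - 874911 = -2508763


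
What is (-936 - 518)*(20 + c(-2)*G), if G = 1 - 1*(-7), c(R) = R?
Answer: -5816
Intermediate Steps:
G = 8 (G = 1 + 7 = 8)
(-936 - 518)*(20 + c(-2)*G) = (-936 - 518)*(20 - 2*8) = -1454*(20 - 16) = -1454*4 = -5816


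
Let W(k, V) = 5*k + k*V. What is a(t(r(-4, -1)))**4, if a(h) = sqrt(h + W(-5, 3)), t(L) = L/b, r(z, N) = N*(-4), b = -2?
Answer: 1764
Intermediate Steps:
W(k, V) = 5*k + V*k
r(z, N) = -4*N
t(L) = -L/2 (t(L) = L/(-2) = L*(-1/2) = -L/2)
a(h) = sqrt(-40 + h) (a(h) = sqrt(h - 5*(5 + 3)) = sqrt(h - 5*8) = sqrt(h - 40) = sqrt(-40 + h))
a(t(r(-4, -1)))**4 = (sqrt(-40 - (-2)*(-1)))**4 = (sqrt(-40 - 1/2*4))**4 = (sqrt(-40 - 2))**4 = (sqrt(-42))**4 = (I*sqrt(42))**4 = 1764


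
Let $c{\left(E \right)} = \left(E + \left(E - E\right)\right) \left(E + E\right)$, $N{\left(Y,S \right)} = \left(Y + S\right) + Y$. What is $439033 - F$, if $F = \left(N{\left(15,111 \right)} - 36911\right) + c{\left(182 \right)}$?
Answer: $409555$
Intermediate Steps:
$N{\left(Y,S \right)} = S + 2 Y$ ($N{\left(Y,S \right)} = \left(S + Y\right) + Y = S + 2 Y$)
$c{\left(E \right)} = 2 E^{2}$ ($c{\left(E \right)} = \left(E + 0\right) 2 E = E 2 E = 2 E^{2}$)
$F = 29478$ ($F = \left(\left(111 + 2 \cdot 15\right) - 36911\right) + 2 \cdot 182^{2} = \left(\left(111 + 30\right) - 36911\right) + 2 \cdot 33124 = \left(141 - 36911\right) + 66248 = -36770 + 66248 = 29478$)
$439033 - F = 439033 - 29478 = 409555$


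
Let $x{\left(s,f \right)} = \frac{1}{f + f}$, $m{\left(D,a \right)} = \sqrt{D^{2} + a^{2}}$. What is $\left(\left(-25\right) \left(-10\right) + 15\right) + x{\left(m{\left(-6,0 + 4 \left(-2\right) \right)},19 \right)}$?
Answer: $\frac{10071}{38} \approx 265.03$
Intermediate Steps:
$x{\left(s,f \right)} = \frac{1}{2 f}$
$\left(\left(-25\right) \left(-10\right) + 15\right) + x{\left(m{\left(-6,0 + 4 \left(-2\right) \right)},19 \right)} = \left(\left(-25\right) \left(-10\right) + 15\right) + \frac{1}{2 \cdot 19} = \left(250 + 15\right) + \frac{1}{2} \cdot \frac{1}{19} = 265 + \frac{1}{38} = \frac{10071}{38}$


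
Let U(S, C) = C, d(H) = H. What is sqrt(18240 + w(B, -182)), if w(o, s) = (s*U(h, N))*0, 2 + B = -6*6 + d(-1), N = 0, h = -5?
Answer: 8*sqrt(285) ≈ 135.06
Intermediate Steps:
B = -39 (B = -2 + (-6*6 - 1) = -2 + (-1*36 - 1) = -2 + (-36 - 1) = -2 - 37 = -39)
w(o, s) = 0 (w(o, s) = (s*0)*0 = 0*0 = 0)
sqrt(18240 + w(B, -182)) = sqrt(18240 + 0) = sqrt(18240) = 8*sqrt(285)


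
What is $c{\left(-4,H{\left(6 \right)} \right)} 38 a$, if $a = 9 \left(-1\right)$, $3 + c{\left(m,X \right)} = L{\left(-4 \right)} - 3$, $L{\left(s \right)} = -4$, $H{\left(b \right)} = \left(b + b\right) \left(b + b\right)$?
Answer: $3420$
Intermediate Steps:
$H{\left(b \right)} = 4 b^{2}$ ($H{\left(b \right)} = 2 b 2 b = 4 b^{2}$)
$c{\left(m,X \right)} = -10$ ($c{\left(m,X \right)} = -3 - 7 = -10$)
$a = -9$
$c{\left(-4,H{\left(6 \right)} \right)} 38 a = \left(-10\right) 38 \left(-9\right) = \left(-380\right) \left(-9\right) = 3420$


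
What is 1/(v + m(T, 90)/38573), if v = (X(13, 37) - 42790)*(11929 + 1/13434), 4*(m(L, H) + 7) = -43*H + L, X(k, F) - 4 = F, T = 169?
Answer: -1036379364/528504583620947891 ≈ -1.9610e-9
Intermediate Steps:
X(k, F) = 4 + F
m(L, H) = -7 - 43*H/4 + L/4 (m(L, H) = -7 + (-43*H + L)/4 = -7 + (L - 43*H)/4 = -7 + (-43*H/4 + L/4) = -7 - 43*H/4 + L/4)
v = -6850706240063/13434 (v = ((4 + 37) - 42790)*(11929 + 1/13434) = (41 - 42790)*(11929 + 1/13434) = -42749*160254187/13434 = -6850706240063/13434 ≈ -5.0995e+8)
1/(v + m(T, 90)/38573) = 1/(-6850706240063/13434 + (-7 - 43/4*90 + (¼)*169)/38573) = 1/(-6850706240063/13434 + (-7 - 1935/2 + 169/4)*(1/38573)) = 1/(-6850706240063/13434 - 3729/4*1/38573) = 1/(-6850706240063/13434 - 3729/154292) = 1/(-528504583620947891/1036379364) = -1036379364/528504583620947891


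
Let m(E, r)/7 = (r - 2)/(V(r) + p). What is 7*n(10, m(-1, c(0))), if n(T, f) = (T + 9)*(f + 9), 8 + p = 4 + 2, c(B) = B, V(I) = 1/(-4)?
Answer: 18221/9 ≈ 2024.6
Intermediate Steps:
V(I) = -1/4 (V(I) = 1*(-1/4) = -1/4)
p = -2 (p = -8 + (4 + 2) = -8 + 6 = -2)
m(E, r) = 56/9 - 28*r/9 (m(E, r) = 7*((r - 2)/(-1/4 - 2)) = 7*((-2 + r)/(-9/4)) = 7*((-2 + r)*(-4/9)) = 7*(8/9 - 4*r/9) = 56/9 - 28*r/9)
n(T, f) = (9 + T)*(9 + f)
7*n(10, m(-1, c(0))) = 7*(81 + 9*10 + 9*(56/9 - 28/9*0) + 10*(56/9 - 28/9*0)) = 7*(81 + 90 + 9*(56/9 + 0) + 10*(56/9 + 0)) = 7*(81 + 90 + 9*(56/9) + 10*(56/9)) = 7*(81 + 90 + 56 + 560/9) = 7*(2603/9) = 18221/9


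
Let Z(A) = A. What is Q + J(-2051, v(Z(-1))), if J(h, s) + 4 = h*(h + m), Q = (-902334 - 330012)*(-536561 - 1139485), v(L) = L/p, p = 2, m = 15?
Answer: 2065472759748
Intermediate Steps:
v(L) = L/2
Q = 2065468583916 (Q = -1232346*(-1676046) = 2065468583916)
J(h, s) = -4 + h*(15 + h) (J(h, s) = -4 + h*(h + 15) = -4 + h*(15 + h))
Q + J(-2051, v(Z(-1))) = 2065468583916 + (-4 + (-2051)² + 15*(-2051)) = 2065468583916 + (-4 + 4206601 - 30765) = 2065468583916 + 4175832 = 2065472759748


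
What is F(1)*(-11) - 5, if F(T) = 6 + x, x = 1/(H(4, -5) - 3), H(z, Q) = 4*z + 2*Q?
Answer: -224/3 ≈ -74.667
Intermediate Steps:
H(z, Q) = 2*Q + 4*z
x = 1/3 (x = 1/((2*(-5) + 4*4) - 3) = 1/((-10 + 16) - 3) = 1/(6 - 3) = 1/3 ≈ 0.33333)
F(T) = 19/3 (F(T) = 6 + 1/3 = 19/3)
F(1)*(-11) - 5 = (19/3)*(-11) - 5 = -209/3 - 5 = -224/3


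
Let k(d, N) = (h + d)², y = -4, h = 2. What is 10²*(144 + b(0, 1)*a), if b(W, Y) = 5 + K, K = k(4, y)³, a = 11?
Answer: 51341500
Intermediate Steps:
k(d, N) = (2 + d)²
K = 46656 (K = ((2 + 4)²)³ = (6²)³ = 36³ = 46656)
b(W, Y) = 46661 (b(W, Y) = 5 + 46656 = 46661)
10²*(144 + b(0, 1)*a) = 10²*(144 + 46661*11) = 100*(144 + 513271) = 100*513415 = 51341500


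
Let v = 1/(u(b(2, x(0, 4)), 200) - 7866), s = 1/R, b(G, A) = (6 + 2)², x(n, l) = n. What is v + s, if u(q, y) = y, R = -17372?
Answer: -12519/66586876 ≈ -0.00018801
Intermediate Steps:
b(G, A) = 64 (b(G, A) = 8² = 64)
s = -1/17372 (s = 1/(-17372) = -1/17372 ≈ -5.7564e-5)
v = -1/7666 (v = 1/(200 - 7866) = 1/(-7666) = -1/7666 ≈ -0.00013045)
v + s = -1/7666 - 1/17372 = -12519/66586876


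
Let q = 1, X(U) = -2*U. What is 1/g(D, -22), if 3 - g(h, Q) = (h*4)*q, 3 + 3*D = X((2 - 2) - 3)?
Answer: -1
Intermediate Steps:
D = 1 (D = -1 + (-2*((2 - 2) - 3))/3 = -1 + (-2*(0 - 3))/3 = -1 + (-2*(-3))/3 = -1 + (⅓)*6 = -1 + 2 = 1)
g(h, Q) = 3 - 4*h (g(h, Q) = 3 - h*4 = 3 - 4*h)
1/g(D, -22) = 1/(3 - 4*1) = 1/(3 - 4) = 1/(-1) = -1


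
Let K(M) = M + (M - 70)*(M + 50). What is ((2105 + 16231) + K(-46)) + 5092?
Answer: 22918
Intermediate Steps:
K(M) = M + (-70 + M)*(50 + M)
((2105 + 16231) + K(-46)) + 5092 = ((2105 + 16231) + (-3500 + (-46)² - 19*(-46))) + 5092 = (18336 + (-3500 + 2116 + 874)) + 5092 = (18336 - 510) + 5092 = 17826 + 5092 = 22918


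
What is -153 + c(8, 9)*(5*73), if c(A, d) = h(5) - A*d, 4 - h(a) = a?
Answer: -26798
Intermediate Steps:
h(a) = 4 - a
c(A, d) = -1 - A*d (c(A, d) = (4 - 1*5) - A*d = (4 - 5) - A*d = -1 - A*d)
-153 + c(8, 9)*(5*73) = -153 + (-1 - 1*8*9)*(5*73) = -153 + (-1 - 72)*365 = -153 - 73*365 = -153 - 26645 = -26798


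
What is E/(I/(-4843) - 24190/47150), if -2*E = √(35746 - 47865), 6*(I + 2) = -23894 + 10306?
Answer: 1670835*I*√12119/150422 ≈ 1222.8*I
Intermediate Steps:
I = -6800/3 (I = -2 + (-23894 + 10306)/6 = -2 + (⅙)*(-13588) = -2 - 6794/3 = -6800/3 ≈ -2266.7)
E = -I*√12119/2 (E = -√(35746 - 47865)/2 = -I*√12119/2 ≈ -55.043*I)
E/(I/(-4843) - 24190/47150) = (-I*√12119/2)/(-6800/3/(-4843) - 24190/47150) = (-I*√12119/2)/(-6800/3*(-1/4843) - 24190*1/47150) = (-I*√12119/2)/(6800/14529 - 59/115) = (-I*√12119/2)/(-75211/1670835) = -I*√12119/2*(-1670835/75211) = 1670835*I*√12119/150422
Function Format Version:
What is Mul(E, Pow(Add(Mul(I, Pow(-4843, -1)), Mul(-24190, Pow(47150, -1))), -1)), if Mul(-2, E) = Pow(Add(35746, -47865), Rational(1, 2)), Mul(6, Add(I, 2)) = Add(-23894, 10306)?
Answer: Mul(Rational(1670835, 150422), I, Pow(12119, Rational(1, 2))) ≈ Mul(1222.8, I)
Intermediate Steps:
I = Rational(-6800, 3) (I = Add(-2, Mul(Rational(1, 6), Add(-23894, 10306))) = Add(-2, Mul(Rational(1, 6), -13588)) = Add(-2, Rational(-6794, 3)) = Rational(-6800, 3) ≈ -2266.7)
E = Mul(Rational(-1, 2), I, Pow(12119, Rational(1, 2))) (E = Mul(Rational(-1, 2), Pow(Add(35746, -47865), Rational(1, 2))) = Mul(Rational(-1, 2), Pow(-12119, Rational(1, 2))) = Mul(Rational(-1, 2), Mul(I, Pow(12119, Rational(1, 2)))) = Mul(Rational(-1, 2), I, Pow(12119, Rational(1, 2))) ≈ Mul(-55.043, I))
Mul(E, Pow(Add(Mul(I, Pow(-4843, -1)), Mul(-24190, Pow(47150, -1))), -1)) = Mul(Mul(Rational(-1, 2), I, Pow(12119, Rational(1, 2))), Pow(Add(Mul(Rational(-6800, 3), Pow(-4843, -1)), Mul(-24190, Pow(47150, -1))), -1)) = Mul(Mul(Rational(-1, 2), I, Pow(12119, Rational(1, 2))), Pow(Add(Mul(Rational(-6800, 3), Rational(-1, 4843)), Mul(-24190, Rational(1, 47150))), -1)) = Mul(Mul(Rational(-1, 2), I, Pow(12119, Rational(1, 2))), Pow(Add(Rational(6800, 14529), Rational(-59, 115)), -1)) = Mul(Mul(Rational(-1, 2), I, Pow(12119, Rational(1, 2))), Pow(Rational(-75211, 1670835), -1)) = Mul(Mul(Rational(-1, 2), I, Pow(12119, Rational(1, 2))), Rational(-1670835, 75211)) = Mul(Rational(1670835, 150422), I, Pow(12119, Rational(1, 2)))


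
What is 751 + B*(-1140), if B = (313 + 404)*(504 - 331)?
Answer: -141405989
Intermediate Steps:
B = 124041 (B = 717*173 = 124041)
751 + B*(-1140) = 751 + 124041*(-1140) = 751 - 141406740 = -141405989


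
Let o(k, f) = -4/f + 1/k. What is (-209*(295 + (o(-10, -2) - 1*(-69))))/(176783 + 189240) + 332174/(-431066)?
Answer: -772741386633/788900352590 ≈ -0.97952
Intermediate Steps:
o(k, f) = 1/k - 4/f (o(k, f) = -4/f + 1/k = 1/k - 4/f)
(-209*(295 + (o(-10, -2) - 1*(-69))))/(176783 + 189240) + 332174/(-431066) = (-209*(295 + ((1/(-10) - 4/(-2)) - 1*(-69))))/(176783 + 189240) + 332174/(-431066) = -209*(295 + ((-⅒ - 4*(-½)) + 69))/366023 + 332174*(-1/431066) = -209*(295 + ((-⅒ + 2) + 69))*(1/366023) - 166087/215533 = -209*(295 + (19/10 + 69))*(1/366023) - 166087/215533 = -209*(295 + 709/10)*(1/366023) - 166087/215533 = -209*3659/10*(1/366023) - 166087/215533 = -764731/10*1/366023 - 166087/215533 = -764731/3660230 - 166087/215533 = -772741386633/788900352590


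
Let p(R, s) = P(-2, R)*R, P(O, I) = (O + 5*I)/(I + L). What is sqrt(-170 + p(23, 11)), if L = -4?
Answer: I*sqrt(11989)/19 ≈ 5.7629*I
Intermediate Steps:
P(O, I) = (O + 5*I)/(-4 + I) (P(O, I) = (O + 5*I)/(I - 4) = (O + 5*I)/(-4 + I))
p(R, s) = R*(-2 + 5*R)/(-4 + R) (p(R, s) = ((-2 + 5*R)/(-4 + R))*R = R*(-2 + 5*R)/(-4 + R))
sqrt(-170 + p(23, 11)) = sqrt(-170 + 23*(-2 + 5*23)/(-4 + 23)) = sqrt(-170 + 23*(-2 + 115)/19) = sqrt(-170 + 23*(1/19)*113) = sqrt(-170 + 2599/19) = sqrt(-631/19) = I*sqrt(11989)/19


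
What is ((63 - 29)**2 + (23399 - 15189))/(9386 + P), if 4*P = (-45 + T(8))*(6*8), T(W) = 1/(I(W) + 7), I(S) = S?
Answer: 23415/22117 ≈ 1.0587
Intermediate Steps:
T(W) = 1/(7 + W) (T(W) = 1/(W + 7) = 1/(7 + W))
P = -2696/5 (P = ((-45 + 1/(7 + 8))*(6*8))/4 = ((-45 + 1/15)*48)/4 = (-674/15*48)/4 = (1/4)*(-10784/5) = -2696/5 ≈ -539.20)
((63 - 29)**2 + (23399 - 15189))/(9386 + P) = ((63 - 29)**2 + (23399 - 15189))/(9386 - 2696/5) = (34**2 + 8210)/(44234/5) = (1156 + 8210)*(5/44234) = 9366*(5/44234) = 23415/22117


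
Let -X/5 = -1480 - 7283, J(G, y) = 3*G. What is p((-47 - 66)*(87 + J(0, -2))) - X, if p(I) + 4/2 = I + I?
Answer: -63479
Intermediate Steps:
p(I) = -2 + 2*I (p(I) = -2 + (I + I) = -2 + 2*I)
X = 43815 (X = -5*(-1480 - 7283) = -5*(-8763) = 43815)
p((-47 - 66)*(87 + J(0, -2))) - X = (-2 + 2*((-47 - 66)*(87 + 3*0))) - 1*43815 = (-2 + 2*(-113*(87 + 0))) - 43815 = (-2 + 2*(-113*87)) - 43815 = (-2 + 2*(-9831)) - 43815 = (-2 - 19662) - 43815 = -19664 - 43815 = -63479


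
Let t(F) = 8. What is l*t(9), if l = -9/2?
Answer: -36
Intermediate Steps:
l = -9/2 (l = -9*½ = -9/2 ≈ -4.5000)
l*t(9) = -9/2*8 = -36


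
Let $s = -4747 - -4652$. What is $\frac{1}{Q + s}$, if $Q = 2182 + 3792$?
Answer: $\frac{1}{5879} \approx 0.0001701$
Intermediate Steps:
$s = -95$ ($s = -4747 + 4652 = -95$)
$Q = 5974$
$\frac{1}{Q + s} = \frac{1}{5974 - 95} = \frac{1}{5879}$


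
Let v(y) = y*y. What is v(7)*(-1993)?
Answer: -97657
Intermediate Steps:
v(y) = y**2
v(7)*(-1993) = 7**2*(-1993) = 49*(-1993) = -97657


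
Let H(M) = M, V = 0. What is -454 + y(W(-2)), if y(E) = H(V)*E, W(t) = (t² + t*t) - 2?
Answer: -454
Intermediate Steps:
W(t) = -2 + 2*t² (W(t) = (t² + t²) - 2 = 2*t² - 2 = -2 + 2*t²)
y(E) = 0 (y(E) = 0*E = 0)
-454 + y(W(-2)) = -454 + 0 = -454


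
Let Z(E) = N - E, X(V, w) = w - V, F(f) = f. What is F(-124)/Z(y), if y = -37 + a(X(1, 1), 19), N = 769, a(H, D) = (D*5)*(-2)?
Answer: -31/249 ≈ -0.12450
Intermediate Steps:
a(H, D) = -10*D (a(H, D) = (5*D)*(-2) = -10*D)
y = -227 (y = -37 - 10*19 = -37 - 190 = -227)
Z(E) = 769 - E
F(-124)/Z(y) = -124/(769 - 1*(-227)) = -124/(769 + 227) = -124/996 = -124*1/996 = -31/249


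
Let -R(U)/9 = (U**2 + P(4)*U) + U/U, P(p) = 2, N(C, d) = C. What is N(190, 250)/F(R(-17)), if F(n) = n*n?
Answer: 95/2654208 ≈ 3.5792e-5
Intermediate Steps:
R(U) = -9 - 18*U - 9*U**2 (R(U) = -9*((U**2 + 2*U) + U/U) = -9*((U**2 + 2*U) + 1) = -9*(1 + U**2 + 2*U) = -9 - 18*U - 9*U**2)
F(n) = n**2
N(190, 250)/F(R(-17)) = 190/((-9 - 18*(-17) - 9*(-17)**2)**2) = 190/((-9 + 306 - 9*289)**2) = 190/((-9 + 306 - 2601)**2) = 190/((-2304)**2) = 190/5308416 = 190*(1/5308416) = 95/2654208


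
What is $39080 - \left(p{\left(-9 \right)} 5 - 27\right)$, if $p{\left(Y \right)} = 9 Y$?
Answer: $39512$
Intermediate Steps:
$39080 - \left(p{\left(-9 \right)} 5 - 27\right) = 39080 - \left(9 \left(-9\right) 5 - 27\right) = 39080 - \left(\left(-81\right) 5 - 27\right) = 39080 - \left(-405 - 27\right) = 39080 - -432 = 39080 + 432 = 39512$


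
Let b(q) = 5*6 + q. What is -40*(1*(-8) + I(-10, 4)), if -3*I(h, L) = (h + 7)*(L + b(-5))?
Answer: -840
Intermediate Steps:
b(q) = 30 + q
I(h, L) = -(7 + h)*(25 + L)/3 (I(h, L) = -(h + 7)*(L + (30 - 5))/3 = -(7 + h)*(L + 25)/3 = -(7 + h)*(25 + L)/3)
-40*(1*(-8) + I(-10, 4)) = -40*(1*(-8) + (-175/3 - 25/3*(-10) - 7/3*4 - ⅓*4*(-10))) = -40*(-8 + (-175/3 + 250/3 - 28/3 + 40/3)) = -40*(-8 + 29) = -40*21 = -840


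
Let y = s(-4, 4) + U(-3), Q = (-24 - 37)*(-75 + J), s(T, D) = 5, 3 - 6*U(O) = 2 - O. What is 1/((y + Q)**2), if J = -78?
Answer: 9/784728169 ≈ 1.1469e-8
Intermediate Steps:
U(O) = 1/6 + O/6 (U(O) = 1/2 - (2 - O)/6 = 1/2 + (-1/3 + O/6) = 1/6 + O/6)
Q = 9333 (Q = (-24 - 37)*(-75 - 78) = -61*(-153) = 9333)
y = 14/3 (y = 5 + (1/6 + (1/6)*(-3)) = 5 + (1/6 - 1/2) = 5 - 1/3 = 14/3 ≈ 4.6667)
1/((y + Q)**2) = 1/((14/3 + 9333)**2) = 1/((28013/3)**2) = 1/(784728169/9) = 9/784728169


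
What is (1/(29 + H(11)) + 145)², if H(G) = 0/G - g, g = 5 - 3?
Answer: 15335056/729 ≈ 21036.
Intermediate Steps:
g = 2
H(G) = -2 (H(G) = 0/G - 1*2 = 0 - 2 = -2)
(1/(29 + H(11)) + 145)² = (1/(29 - 2) + 145)² = (1/27 + 145)² = (3916/27)² = 15335056/729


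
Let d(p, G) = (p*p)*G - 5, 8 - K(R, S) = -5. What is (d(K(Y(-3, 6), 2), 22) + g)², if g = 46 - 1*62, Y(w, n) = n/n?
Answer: 13667809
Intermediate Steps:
Y(w, n) = 1
K(R, S) = 13 (K(R, S) = 8 - 1*(-5) = 8 + 5 = 13)
d(p, G) = -5 + G*p² (d(p, G) = p²*G - 5 = G*p² - 5 = -5 + G*p²)
g = -16 (g = 46 - 62 = -16)
(d(K(Y(-3, 6), 2), 22) + g)² = ((-5 + 22*13²) - 16)² = ((-5 + 22*169) - 16)² = ((-5 + 3718) - 16)² = (3713 - 16)² = 3697² = 13667809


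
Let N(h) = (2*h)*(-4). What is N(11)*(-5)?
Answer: 440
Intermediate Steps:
N(h) = -8*h
N(11)*(-5) = -8*11*(-5) = -88*(-5) = 440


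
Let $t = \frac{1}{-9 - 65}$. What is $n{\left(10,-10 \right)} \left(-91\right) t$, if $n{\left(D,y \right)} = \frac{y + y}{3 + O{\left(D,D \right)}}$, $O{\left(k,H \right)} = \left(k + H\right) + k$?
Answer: $- \frac{910}{1221} \approx -0.74529$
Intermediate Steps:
$O{\left(k,H \right)} = H + 2 k$ ($O{\left(k,H \right)} = \left(H + k\right) + k = H + 2 k$)
$n{\left(D,y \right)} = \frac{2 y}{3 + 3 D}$ ($n{\left(D,y \right)} = \frac{y + y}{3 + \left(D + 2 D\right)} = \frac{2 y}{3 + 3 D}$)
$t = - \frac{1}{74}$ ($t = \frac{1}{-74} = - \frac{1}{74} \approx -0.013514$)
$n{\left(10,-10 \right)} \left(-91\right) t = \frac{2}{3} \left(-10\right) \frac{1}{1 + 10} \left(-91\right) \left(- \frac{1}{74}\right) = \frac{2}{3} \left(-10\right) \frac{1}{11} \left(-91\right) \left(- \frac{1}{74}\right) = \left(- \frac{20}{33}\right) \left(-91\right) \left(- \frac{1}{74}\right) = \frac{1820}{33} \left(- \frac{1}{74}\right) = - \frac{910}{1221}$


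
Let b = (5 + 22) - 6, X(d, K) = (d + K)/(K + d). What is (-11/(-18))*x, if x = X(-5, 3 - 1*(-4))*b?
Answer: 77/6 ≈ 12.833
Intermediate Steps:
X(d, K) = 1 (X(d, K) = (K + d)/(K + d) = 1)
b = 21 (b = 27 - 6 = 21)
x = 21 (x = 1*21 = 21)
(-11/(-18))*x = -11/(-18)*21 = -11*(-1/18)*21 = (11/18)*21 = 77/6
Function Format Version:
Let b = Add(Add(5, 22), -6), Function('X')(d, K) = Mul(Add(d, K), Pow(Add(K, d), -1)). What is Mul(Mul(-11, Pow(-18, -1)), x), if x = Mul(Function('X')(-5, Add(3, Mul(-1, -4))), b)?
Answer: Rational(77, 6) ≈ 12.833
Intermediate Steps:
Function('X')(d, K) = 1 (Function('X')(d, K) = Mul(Add(K, d), Pow(Add(K, d), -1)) = 1)
b = 21 (b = Add(27, -6) = 21)
x = 21 (x = Mul(1, 21) = 21)
Mul(Mul(-11, Pow(-18, -1)), x) = Mul(Mul(-11, Pow(-18, -1)), 21) = Mul(Mul(-11, Rational(-1, 18)), 21) = Mul(Rational(11, 18), 21) = Rational(77, 6)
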